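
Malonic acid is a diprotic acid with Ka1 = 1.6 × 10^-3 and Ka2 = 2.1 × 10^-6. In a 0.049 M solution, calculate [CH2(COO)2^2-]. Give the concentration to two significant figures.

2.1 × 10^-6 M

First ionization gives [H+] ≈ [CH2(COOH)COO-] = 8.09 × 10^-3 M.
Second step: Ka2 = [H+][CH2(COO)2^2-]/[CH2(COOH)COO-] ≈ [CH2(COO)2^2-] (since [H+] ≈ [CH2(COOH)COO-]).
So [CH2(COO)2^2-] ≈ Ka2.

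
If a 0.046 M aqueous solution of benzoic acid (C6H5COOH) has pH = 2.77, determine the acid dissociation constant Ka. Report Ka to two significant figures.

Ka = 6.5 × 10^-5

[H+] = 10^(-2.77) = 1.70 × 10^-3 M
At equilibrium [HA] = 0.046 − 1.70 × 10^-3 = 4.43 × 10^-2 M
Ka = [H+][A-]/[HA] = (1.70 × 10^-3)² / 4.43 × 10^-2 = 6.5 × 10^-5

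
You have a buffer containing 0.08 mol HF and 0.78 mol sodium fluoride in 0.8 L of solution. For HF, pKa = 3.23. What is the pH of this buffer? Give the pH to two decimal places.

Using pH = pKa + log([base]/[acid]) with [base]/[acid] = 0.78/0.08:
pH = 3.23 + (+0.989) = 4.22

pH = 4.22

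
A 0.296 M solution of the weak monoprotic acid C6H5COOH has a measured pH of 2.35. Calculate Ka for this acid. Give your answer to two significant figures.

Ka = 6.8 × 10^-5

[H+] = 10^(-2.35) = 4.47 × 10^-3 M
At equilibrium [HA] = 0.296 − 4.47 × 10^-3 = 2.92 × 10^-1 M
Ka = [H+][A-]/[HA] = (4.47 × 10^-3)² / 2.92 × 10^-1 = 6.8 × 10^-5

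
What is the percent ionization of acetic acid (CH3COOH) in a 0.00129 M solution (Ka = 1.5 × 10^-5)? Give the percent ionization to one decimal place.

CH3COOH ⇌ CH3COO- + H+; let x = [H+] at equilibrium.
Ka = x²/(C₀ − x); solving the quadratic gives x = 1.32 × 10^-4 M.
Fraction ionized = 1.32 × 10^-4 / 0.00129 = 0.1023 → 10.2%

10.2%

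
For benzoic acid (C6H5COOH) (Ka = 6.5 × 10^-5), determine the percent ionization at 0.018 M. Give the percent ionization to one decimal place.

C6H5COOH ⇌ C6H5COO- + H+; let x = [H+] at equilibrium.
Solve x² + 6.5e-05x − 1.17e-06 = 0 → x = 1.05 × 10^-3 M
Fraction ionized = 1.05 × 10^-3 / 0.018 = 0.0583 → 5.8%

5.8%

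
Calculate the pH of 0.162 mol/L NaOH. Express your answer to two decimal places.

pH = 13.21

NaOH is a strong base; [OH-] = 0.162 M.
pOH = -log(0.162) = 0.79
pH = 14.00 - 0.79 = 13.21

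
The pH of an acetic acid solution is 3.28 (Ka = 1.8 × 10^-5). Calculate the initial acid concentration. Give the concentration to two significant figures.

C₀ = 1.6 × 10^-2 M

[H+] = 10^(-3.28) = 5.25 × 10^-4 M = x
Ka = x²/(C₀ − x) ⇒ C₀ = x + x²/Ka
C₀ = 5.25 × 10^-4 + (5.25 × 10^-4)²/(1.8 × 10^-5) = 1.58 × 10^-2 M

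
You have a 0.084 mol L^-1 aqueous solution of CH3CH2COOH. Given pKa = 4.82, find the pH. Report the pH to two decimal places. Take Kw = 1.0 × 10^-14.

pH = 2.95

CH3CH2COOH ⇌ CH3CH2COO- + H+
Ka = 10^(−4.82) = 1.51 × 10^-5
Ka = x²/(0.084 − x) = 1.51 × 10^-5
Neglecting x in the denominator: x = √(1.51 × 10^-5 × 0.084) = 1.13 × 10^-3 M
Check: 1.3% ionized — well under 5%, approximation valid.
pH = −log[H+] = −log(1.13 × 10^-3) = 2.95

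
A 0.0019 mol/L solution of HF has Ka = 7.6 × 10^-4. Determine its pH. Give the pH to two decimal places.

HF ⇌ F- + H+
From the ICE table, Ka = [H+]²/(0.0019 − [H+]) = 7.6 × 10^-4.
The 5% rule fails; solving [H+]² + Ka·[H+] − Ka·C₀ = 0 exactly:
[H+] = (−Ka + √(Ka² + 4·Ka·C₀))/2 = 8.80 × 10^-4 M
pH = −log[H+] = −log(8.80 × 10^-4) = 3.06

pH = 3.06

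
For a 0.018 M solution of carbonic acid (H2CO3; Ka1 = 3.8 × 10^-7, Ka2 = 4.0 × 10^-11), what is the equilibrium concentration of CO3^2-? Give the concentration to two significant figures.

First ionization gives [H+] ≈ [HCO3-] = 8.27 × 10^-5 M.
Second step: Ka2 = [H+][CO3^2-]/[HCO3-] ≈ [CO3^2-] (since [H+] ≈ [HCO3-]).
So [CO3^2-] ≈ Ka2.

4.0 × 10^-11 M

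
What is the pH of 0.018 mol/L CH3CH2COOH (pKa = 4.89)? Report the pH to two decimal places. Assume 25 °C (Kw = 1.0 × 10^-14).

pH = 3.32

CH3CH2COOH ⇌ CH3CH2COO- + H+
Ka = 10^(−4.89) = 1.29 × 10^-5
From the ICE table, Ka = x²/(0.018 − x) = 1.29 × 10^-5.
Assume x ≪ 0.018: x ≈ √(1.29 × 10^-5 × 0.018) = 4.82 × 10^-4 M
pH = −log[H+] = −log(4.82 × 10^-4) = 3.32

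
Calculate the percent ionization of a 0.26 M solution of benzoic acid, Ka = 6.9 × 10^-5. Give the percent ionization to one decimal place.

1.6%

C6H5COOH ⇌ C6H5COO- + H+; let x = [H+] at equilibrium.
x ≈ √(Ka·C₀) = √(6.9 × 10^-5 × 0.26) = 4.24 × 10^-3 M
% ionization = x/C₀ × 100% = 4.24 × 10^-3/0.26 × 100% = 1.6%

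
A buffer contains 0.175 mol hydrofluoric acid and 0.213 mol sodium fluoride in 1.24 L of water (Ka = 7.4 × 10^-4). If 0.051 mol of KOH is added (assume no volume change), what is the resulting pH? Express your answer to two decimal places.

After neutralization: n(HF) = 0.124 mol, n(F-) = 0.264 mol.
pKa = −log(7.4 × 10^-4) = 3.131
pH = pKa + log(n_F-/n_HF) = 3.131 + log(0.264/0.124) = 3.131 + (+0.328)

pH = 3.46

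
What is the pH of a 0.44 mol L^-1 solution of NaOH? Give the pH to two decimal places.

pH = 13.64

NaOH is a strong base; [OH-] = 0.44 M.
pOH = -log(0.44) = 0.36
pH = 14.00 - 0.36 = 13.64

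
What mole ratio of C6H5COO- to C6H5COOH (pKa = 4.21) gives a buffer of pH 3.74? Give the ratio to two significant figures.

pH = pKa + log(r) ⇒ log(r) = 3.74 − 4.21 = -0.47
r = [C6H5COO-]/[C6H5COOH] = 10^(-0.47) = 0.339

ratio = 0.34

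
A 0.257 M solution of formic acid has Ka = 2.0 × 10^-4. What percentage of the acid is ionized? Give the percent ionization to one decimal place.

HCOOH ⇌ HCOO- + H+; let x = [H+] at equilibrium.
x ≈ √(Ka·C₀) = √(2.0 × 10^-4 × 0.257) = 7.17 × 10^-3 M
% ionization = x/C₀ × 100% = 7.17 × 10^-3/0.257 × 100% = 2.8%

2.8%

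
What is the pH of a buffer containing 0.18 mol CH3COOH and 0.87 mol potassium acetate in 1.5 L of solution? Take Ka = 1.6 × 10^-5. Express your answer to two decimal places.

pH = 5.48

pKa = −log(1.6 × 10^-5) = 4.796
Using pH = pKa + log([base]/[acid]) with [base]/[acid] = 0.87/0.18:
pH = 4.796 + (+0.684) = 5.48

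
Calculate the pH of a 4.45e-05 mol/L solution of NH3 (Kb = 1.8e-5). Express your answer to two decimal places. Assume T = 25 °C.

NH3 + H2O ⇌ NH4+ + OH-
From the ICE table, Kb = [OH-]²/(4.45e-05 − [OH-]) = 1.8 × 10^-5.
Here C₀/Kb ≈ 2.47, so the small-[OH-] approximation fails. Use the quadratic:
[OH-] = (−Kb + √(Kb² + 4·Kb·C₀))/2 = 2.07 × 10^-5 M
pOH = 4.68, so pH = 14.00 − pOH = 9.32

pH = 9.32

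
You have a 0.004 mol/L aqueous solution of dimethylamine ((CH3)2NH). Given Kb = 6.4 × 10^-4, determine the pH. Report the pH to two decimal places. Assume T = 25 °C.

pH = 11.12

(CH3)2NH + H2O ⇌ (CH3)2NH2+ + OH-
Kb = [OH-]²/(0.004 − [OH-]) = 6.4 × 10^-4
Here C₀/Kb ≈ 6.25, so the small-[OH-] approximation fails. Use the quadratic:
[OH-] = (−Kb + √(Kb² + 4·Kb·C₀))/2 = 1.31 × 10^-3 M
pOH = −log(1.31 × 10^-3) = 2.88; pH = 14.00 − 2.88 = 11.12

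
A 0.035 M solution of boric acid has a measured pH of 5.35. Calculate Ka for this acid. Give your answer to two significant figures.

[H+] = 10^(-5.35) = 4.47 × 10^-6 M
At equilibrium [HA] = 0.035 − 4.47 × 10^-6 = 3.50 × 10^-2 M
Ka = [H+][A-]/[HA] = (4.47 × 10^-6)² / 3.50 × 10^-2 = 5.7 × 10^-10

Ka = 5.7 × 10^-10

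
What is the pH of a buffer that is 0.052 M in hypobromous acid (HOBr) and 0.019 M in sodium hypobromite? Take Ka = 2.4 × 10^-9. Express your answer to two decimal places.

pH = 8.18

pKa = −log(2.4 × 10^-9) = 8.620
Henderson–Hasselbalch: pH = pKa + log([OBr-]/[HOBr]) = 8.620 + log(0.019/0.052)
pH = 8.620 + (-0.437) = 8.18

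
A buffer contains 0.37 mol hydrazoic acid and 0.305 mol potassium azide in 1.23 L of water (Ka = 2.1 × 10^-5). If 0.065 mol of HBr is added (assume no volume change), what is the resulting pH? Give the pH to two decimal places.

pH = 4.42

After neutralization: n(HN3) = 0.435 mol, n(N3-) = 0.24 mol.
pKa = −log(2.1 × 10^-5) = 4.678
Henderson–Hasselbalch with mole ratio 0.24/0.435: pH = 4.678 + (-0.258)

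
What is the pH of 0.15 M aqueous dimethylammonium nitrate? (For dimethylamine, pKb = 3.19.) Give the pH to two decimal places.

pH = 5.82

(CH3)2NH2+ is the conjugate acid of the weak base (CH3)2NH.
Kb = 10^(−3.19) = 6.46 × 10^-4
Ka = Kw/Kb = 1.0×10^-14 / 6.46 × 10^-4 = 1.55 × 10^-11
From the ICE table, Ka = x²/(0.15 − x) = 1.55 × 10^-11.
Neglecting x in the denominator: x = √(1.55 × 10^-11 × 0.15) = 1.52 × 10^-6 M
(x/C₀ = 0.001% < 5%, so the approximation holds.)
pH = −log[H+] = −log(1.52 × 10^-6) = 5.82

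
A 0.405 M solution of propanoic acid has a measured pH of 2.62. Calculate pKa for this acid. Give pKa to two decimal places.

[H+] = 10^(-2.62) = 2.40 × 10^-3 M
At equilibrium [HA] = 0.405 − 2.40 × 10^-3 = 4.03 × 10^-1 M
Ka = [H+][A-]/[HA] = (2.40 × 10^-3)² / 4.03 × 10^-1 = 1.43 × 10^-5
pKa = -log(1.43 × 10^-5) = 4.84

pKa = 4.84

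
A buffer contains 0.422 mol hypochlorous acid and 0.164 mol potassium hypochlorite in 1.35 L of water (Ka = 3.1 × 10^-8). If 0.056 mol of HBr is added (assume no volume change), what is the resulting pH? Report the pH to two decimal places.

pH = 6.86

Added H+ converts OCl- to HOCl: HOCl → 0.478 mol, OCl- → 0.108 mol.
pKa = −log(3.1 × 10^-8) = 7.509
pH = pKa + log([A⁻]/[HA]) = 7.509 + log(0.108/0.478) = 7.509 -0.646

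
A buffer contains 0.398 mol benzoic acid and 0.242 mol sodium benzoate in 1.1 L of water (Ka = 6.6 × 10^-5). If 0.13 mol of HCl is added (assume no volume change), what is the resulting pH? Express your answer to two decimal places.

After neutralization: n(C6H5COOH) = 0.528 mol, n(C6H5COO-) = 0.112 mol.
pKa = −log(6.6 × 10^-5) = 4.180
Henderson–Hasselbalch with mole ratio 0.112/0.528: pH = 4.180 + (-0.673)

pH = 3.51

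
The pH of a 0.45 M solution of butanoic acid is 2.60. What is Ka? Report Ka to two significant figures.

[H+] = 10^(-2.60) = 2.51 × 10^-3 M
At equilibrium [HA] = 0.45 − 2.51 × 10^-3 = 4.47 × 10^-1 M
Ka = [H+][A-]/[HA] = (2.51 × 10^-3)² / 4.47 × 10^-1 = 1.4 × 10^-5

Ka = 1.4 × 10^-5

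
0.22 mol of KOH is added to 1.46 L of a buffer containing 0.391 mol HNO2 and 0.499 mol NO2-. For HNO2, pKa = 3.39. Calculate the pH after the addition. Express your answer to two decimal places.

OH- converts HNO2 to NO2-: HNO2 → 0.171 mol, NO2- → 0.719 mol.
pH = pKa + log([A⁻]/[HA]) = 3.39 + log(0.719/0.171) = 3.39 +0.624

pH = 4.01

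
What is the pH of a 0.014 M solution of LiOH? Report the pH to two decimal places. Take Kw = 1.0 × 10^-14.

pH = 12.15

LiOH is a strong base; [OH-] = 0.014 M.
pOH = -log(0.014) = 1.85
pH = 14.00 - 1.85 = 12.15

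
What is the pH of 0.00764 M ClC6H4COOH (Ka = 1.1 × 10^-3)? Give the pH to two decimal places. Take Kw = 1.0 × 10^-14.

ClC6H4COOH ⇌ ClC6H4COO- + H+
From the ICE table, Ka = x²/(0.00764 − x) = 1.1 × 10^-3.
x is not negligible relative to C₀; solve x² + 0.0011·x − 8.4e-06 = 0.
x = (−Ka + √(Ka² + 4·Ka·C₀))/2 = 2.40 × 10^-3 M
pH = −log[H+] = −log(2.40 × 10^-3) = 2.62

pH = 2.62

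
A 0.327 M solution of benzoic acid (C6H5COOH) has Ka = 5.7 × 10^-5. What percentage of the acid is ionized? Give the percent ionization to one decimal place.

1.3%

C6H5COOH ⇌ C6H5COO- + H+; let x = [H+] at equilibrium.
x ≈ √(Ka·C₀) = √(5.7 × 10^-5 × 0.327) = 4.32 × 10^-3 M
% ionization = x/C₀ × 100% = 4.32 × 10^-3/0.327 × 100% = 1.3%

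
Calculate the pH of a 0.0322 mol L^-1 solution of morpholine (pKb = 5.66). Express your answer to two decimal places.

pH = 10.42

C4H8ONH + H2O ⇌ C4H8ONH2+ + OH-
Kb = 10^(−5.66) = 2.19 × 10^-6
From the ICE table, Kb = [OH-]²/(0.0322 − [OH-]) = 2.19 × 10^-6.
Neglecting [OH-] in the denominator: [OH-] = √(2.19 × 10^-6 × 0.0322) = 2.66 × 10^-4 M
Check: 0.82% ionized — well under 5%, approximation valid.
pOH = 3.58, so pH = 14.00 − pOH = 10.42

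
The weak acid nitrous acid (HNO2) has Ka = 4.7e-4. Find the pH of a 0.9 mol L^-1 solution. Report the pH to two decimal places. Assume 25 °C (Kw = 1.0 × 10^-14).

pH = 1.69

HNO2 ⇌ NO2- + H+
From the ICE table, Ka = [H+]²/(0.9 − [H+]) = 4.7 × 10^-4.
Since Ka ≪ C₀, [H+] ≈ √(Ka·C₀) = 2.06 × 10^-2 M.
([H+]/C₀ = 2.3% < 5%, so the approximation holds.)
pH = −log[H+] = −log(2.06 × 10^-2) = 1.69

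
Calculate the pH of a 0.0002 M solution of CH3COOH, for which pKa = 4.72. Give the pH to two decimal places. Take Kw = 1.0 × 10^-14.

CH3COOH ⇌ CH3COO- + H+
Ka = 10^(−4.72) = 1.91 × 10^-5
Ka = x²/(0.0002 − x) = 1.91 × 10^-5
The 5% rule fails; solving x² + Ka·x − Ka·C₀ = 0 exactly:
x = [−1.91e-05 + √(1.91e-05² + 1.53e-08)]/2 = 5.30 × 10^-5 M
pH = −log(5.30 × 10^-5) = 4.28

pH = 4.28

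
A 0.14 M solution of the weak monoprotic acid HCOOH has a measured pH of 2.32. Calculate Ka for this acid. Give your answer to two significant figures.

[H+] = 10^(-2.32) = 4.79 × 10^-3 M
At equilibrium [HA] = 0.14 − 4.79 × 10^-3 = 1.35 × 10^-1 M
Ka = [H+][A-]/[HA] = (4.79 × 10^-3)² / 1.35 × 10^-1 = 1.7 × 10^-4

Ka = 1.7 × 10^-4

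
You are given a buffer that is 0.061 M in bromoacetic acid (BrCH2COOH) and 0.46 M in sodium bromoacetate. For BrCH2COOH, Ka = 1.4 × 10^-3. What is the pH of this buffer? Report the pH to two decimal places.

pKa = −log(1.4 × 10^-3) = 2.854
pH = pKa + log([A⁻]/[HA]) = 2.854 + log(0.46/0.061)
pH = 2.854 + (+0.877) = 3.73

pH = 3.73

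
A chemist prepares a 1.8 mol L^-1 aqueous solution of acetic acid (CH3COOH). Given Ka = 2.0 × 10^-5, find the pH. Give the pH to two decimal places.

CH3COOH ⇌ CH3COO- + H+
Ka = [H+]²/(1.8 − [H+]) = 2.0 × 10^-5
Assume [H+] ≪ 1.8: [H+] ≈ √(2.0 × 10^-5 × 1.8) = 6.00 × 10^-3 M
Check: 0.33% ionized — well under 5%, approximation valid.
pH = −log(6.00 × 10^-3) = 2.22

pH = 2.22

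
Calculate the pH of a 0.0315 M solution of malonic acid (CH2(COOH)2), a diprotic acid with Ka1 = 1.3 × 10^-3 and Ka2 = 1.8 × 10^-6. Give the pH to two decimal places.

pH = 2.24

Ka1 ≫ Ka2, so treat the first dissociation as the only significant source of H+.
Ka1 = x²/(0.0315 − x) = 1.3 × 10^-3
Solving the quadratic: x = (−Ka1 + √(Ka1² + 4·Ka1·C₀))/2 = 5.78 × 10^-3 M
pH = −log(5.78 × 10^-3) = 2.24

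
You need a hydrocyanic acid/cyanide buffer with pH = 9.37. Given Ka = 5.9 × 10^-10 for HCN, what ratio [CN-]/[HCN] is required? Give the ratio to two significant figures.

ratio = 1.4

pKa = -log(5.9 × 10^-10) = 9.229
pH = pKa + log(r) ⇒ log(r) = 9.37 − 9.229 = +0.141
r = [CN-]/[HCN] = 10^(+0.141) = 1.38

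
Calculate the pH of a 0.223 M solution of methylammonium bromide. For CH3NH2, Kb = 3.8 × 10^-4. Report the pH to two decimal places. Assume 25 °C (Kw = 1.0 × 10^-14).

pH = 5.62

CH3NH3+ is the conjugate acid of the weak base CH3NH2.
Ka = Kw/Kb = 1.0×10^-14 / 3.8 × 10^-4 = 2.63 × 10^-11
From the ICE table, Ka = [H+]²/(0.223 − [H+]) = 2.63 × 10^-11.
Assume [H+] ≪ 0.223: [H+] ≈ √(2.63 × 10^-11 × 0.223) = 2.42 × 10^-6 M
Check: 0.0011% ionized — well under 5%, approximation valid.
pH = −log[H+] = −log(2.42 × 10^-6) = 5.62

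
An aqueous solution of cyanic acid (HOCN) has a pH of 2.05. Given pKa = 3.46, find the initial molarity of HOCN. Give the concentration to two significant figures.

C₀ = 2.4 × 10^-1 M

[H+] = 10^(-2.05) = 8.91 × 10^-3 M = x
Ka = 10^(−3.46) = 3.47 × 10^-4
Ka = x²/(C₀ − x) ⇒ C₀ = x + x²/Ka
C₀ = 8.91 × 10^-3 + (8.91 × 10^-3)²/(3.47 × 10^-4) = 2.38 × 10^-1 M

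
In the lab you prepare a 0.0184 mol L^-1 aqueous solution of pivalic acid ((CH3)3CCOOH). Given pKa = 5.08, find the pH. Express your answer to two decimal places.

(CH3)3CCOOH ⇌ (CH3)3CCOO- + H+
Ka = 10^(−5.08) = 8.32 × 10^-6
Let x = [H+] at equilibrium. Ka = x²/(0.0184 − x).
Neglecting x in the denominator: x = √(8.32 × 10^-6 × 0.0184) = 3.91 × 10^-4 M
pH = −log[H+] = −log(3.91 × 10^-4) = 3.41

pH = 3.41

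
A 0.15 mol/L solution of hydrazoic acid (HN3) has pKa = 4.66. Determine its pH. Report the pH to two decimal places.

pH = 2.74

HN3 ⇌ N3- + H+
Ka = 10^(−4.66) = 2.19 × 10^-5
Ka = x²/(0.15 − x) = 2.19 × 10^-5
Assume x ≪ 0.15: x ≈ √(2.19 × 10^-5 × 0.15) = 1.81 × 10^-3 M
Check: 1.2% ionized — well under 5%, approximation valid.
pH = −log[H+] = −log(1.81 × 10^-3) = 2.74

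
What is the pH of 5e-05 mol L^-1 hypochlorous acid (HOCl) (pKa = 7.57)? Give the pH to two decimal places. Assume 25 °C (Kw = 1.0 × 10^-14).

pH = 5.94

HOCl ⇌ OCl- + H+
Ka = 10^(−7.57) = 2.69 × 10^-8
Let x = [H+] at equilibrium. Ka = x²/(5e-05 − x).
Assume x ≪ 5e-05: x ≈ √(2.69 × 10^-8 × 5e-05) = 1.16 × 10^-6 M
Check: 2.3% ionized — well under 5%, approximation valid.
pH = −log[H+] = −log(1.16 × 10^-6) = 5.94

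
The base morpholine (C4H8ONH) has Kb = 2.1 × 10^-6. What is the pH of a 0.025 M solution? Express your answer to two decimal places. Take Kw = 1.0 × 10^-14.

pH = 10.36

C4H8ONH + H2O ⇌ C4H8ONH2+ + OH-
From the ICE table, Kb = [OH-]²/(0.025 − [OH-]) = 2.1 × 10^-6.
Neglecting [OH-] in the denominator: [OH-] = √(2.1 × 10^-6 × 0.025) = 2.29 × 10^-4 M
([OH-]/C₀ = 0.92% < 5%, so the approximation holds.)
pOH = 3.64, so pH = 14.00 − pOH = 10.36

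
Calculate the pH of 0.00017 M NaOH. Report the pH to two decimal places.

pH = 10.23

NaOH is a strong base; [OH-] = 0.00017 M.
pOH = -log(0.00017) = 3.77
pH = 14.00 - 3.77 = 10.23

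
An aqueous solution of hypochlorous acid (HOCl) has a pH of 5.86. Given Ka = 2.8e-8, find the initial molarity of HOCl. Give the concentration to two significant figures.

[H+] = 10^(-5.86) = 1.38 × 10^-6 M = x
Ka = x²/(C₀ − x) ⇒ C₀ = x + x²/Ka
C₀ = 1.38 × 10^-6 + (1.38 × 10^-6)²/(2.8 × 10^-8) = 6.94 × 10^-5 M

C₀ = 6.9 × 10^-5 M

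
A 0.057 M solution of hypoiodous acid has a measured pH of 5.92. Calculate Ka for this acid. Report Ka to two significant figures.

Ka = 2.5 × 10^-11

[H+] = 10^(-5.92) = 1.20 × 10^-6 M
At equilibrium [HA] = 0.057 − 1.20 × 10^-6 = 5.70 × 10^-2 M
Ka = [H+][A-]/[HA] = (1.20 × 10^-6)² / 5.70 × 10^-2 = 2.5 × 10^-11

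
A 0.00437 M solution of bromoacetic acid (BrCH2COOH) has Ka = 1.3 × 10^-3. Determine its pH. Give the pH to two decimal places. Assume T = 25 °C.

pH = 2.74

BrCH2COOH ⇌ BrCH2COO- + H+
Ka = x²/(0.00437 − x) = 1.3 × 10^-3
The 5% rule fails; solving x² + Ka·x − Ka·C₀ = 0 exactly:
x = [−0.0013 + √(0.0013² + 2.27e-05)]/2 = 1.82 × 10^-3 M
pH = −log(1.82 × 10^-3) = 2.74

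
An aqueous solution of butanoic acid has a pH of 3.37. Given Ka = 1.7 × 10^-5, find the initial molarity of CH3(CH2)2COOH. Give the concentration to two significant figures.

[H+] = 10^(-3.37) = 4.27 × 10^-4 M = x
Ka = x²/(C₀ − x) ⇒ C₀ = x + x²/Ka
C₀ = 4.27 × 10^-4 + (4.27 × 10^-4)²/(1.7 × 10^-5) = 1.12 × 10^-2 M

C₀ = 1.1 × 10^-2 M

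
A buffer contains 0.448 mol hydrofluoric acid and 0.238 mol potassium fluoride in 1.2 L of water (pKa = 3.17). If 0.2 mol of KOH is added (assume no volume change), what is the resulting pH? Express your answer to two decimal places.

pH = 3.42

OH- converts HF to F-: HF → 0.248 mol, F- → 0.438 mol.
pH = pKa + log([A⁻]/[HA]) = 3.17 + log(0.438/0.248) = 3.17 +0.247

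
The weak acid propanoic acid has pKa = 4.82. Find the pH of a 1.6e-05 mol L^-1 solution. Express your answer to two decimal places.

pH = 5.01

CH3CH2COOH ⇌ CH3CH2COO- + H+
Ka = 10^(−4.82) = 1.51 × 10^-5
From the ICE table, Ka = [H+]²/(1.6e-05 − [H+]) = 1.51 × 10^-5.
Here C₀/Ka ≈ 1.06, so the small-[H+] approximation fails. Use the quadratic:
[H+] = (−Ka + √(Ka² + 4·Ka·C₀))/2 = 9.73 × 10^-6 M
pH = −log[H+] = −log(9.73 × 10^-6) = 5.01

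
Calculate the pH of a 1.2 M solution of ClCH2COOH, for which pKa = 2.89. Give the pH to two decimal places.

ClCH2COOH ⇌ ClCH2COO- + H+
Ka = 10^(−2.89) = 1.29 × 10^-3
From the ICE table, Ka = [H+]²/(1.2 − [H+]) = 1.29 × 10^-3.
Assume [H+] ≪ 1.2: [H+] ≈ √(1.29 × 10^-3 × 1.2) = 3.93 × 10^-2 M
Check: 3.3% ionized — well under 5%, approximation valid.
pH = −log[H+] = −log(3.93 × 10^-2) = 1.41

pH = 1.41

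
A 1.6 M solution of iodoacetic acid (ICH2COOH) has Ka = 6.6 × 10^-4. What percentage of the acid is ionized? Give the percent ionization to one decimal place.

2.0%

ICH2COOH ⇌ ICH2COO- + H+; let x = [H+] at equilibrium.
x ≈ √(Ka·C₀) = √(6.6 × 10^-4 × 1.6) = 3.25 × 10^-2 M
Fraction ionized = 3.25 × 10^-2 / 1.6 = 0.0203 → 2.0%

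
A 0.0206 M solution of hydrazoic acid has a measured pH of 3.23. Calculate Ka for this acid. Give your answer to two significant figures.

Ka = 1.7 × 10^-5

[H+] = 10^(-3.23) = 5.89 × 10^-4 M
At equilibrium [HA] = 0.0206 − 5.89 × 10^-4 = 2.00 × 10^-2 M
Ka = [H+][A-]/[HA] = (5.89 × 10^-4)² / 2.00 × 10^-2 = 1.7 × 10^-5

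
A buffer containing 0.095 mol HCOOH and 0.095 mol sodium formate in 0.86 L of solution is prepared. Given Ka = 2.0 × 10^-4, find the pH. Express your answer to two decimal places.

pH = 3.70

pKa = −log(2.0 × 10^-4) = 3.699
Using pH = pKa + log([base]/[acid]) with [base]/[acid] = 0.095/0.095:
pH = 3.699 + (+0.000) = 3.70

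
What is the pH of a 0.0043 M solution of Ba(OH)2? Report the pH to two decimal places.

pH = 11.93

Ba(OH)2 is a strong base (each formula unit releases 2 OH-); [OH-] = 0.0086 M.
pOH = -log(0.0086) = 2.07
pH = 14.00 - 2.07 = 11.93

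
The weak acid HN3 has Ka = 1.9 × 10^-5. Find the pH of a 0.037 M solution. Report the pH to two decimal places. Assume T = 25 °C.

HN3 ⇌ N3- + H+
Let x = [H+] at equilibrium. Ka = x²/(0.037 − x).
Assume x ≪ 0.037: x ≈ √(1.9 × 10^-5 × 0.037) = 8.38 × 10^-4 M
Check: 2.3% ionized — well under 5%, approximation valid.
pH = −log[H+] = −log(8.38 × 10^-4) = 3.08

pH = 3.08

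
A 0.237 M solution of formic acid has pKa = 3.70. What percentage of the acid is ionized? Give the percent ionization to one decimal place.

HCOOH ⇌ HCOO- + H+; let x = [H+] at equilibrium.
Ka = 10^(−3.70) = 2.00 × 10^-4
x ≈ √(Ka·C₀) = √(2.00 × 10^-4 × 0.237) = 6.88 × 10^-3 M
% ionization = x/C₀ × 100% = 6.88 × 10^-3/0.237 × 100% = 2.9%

2.9%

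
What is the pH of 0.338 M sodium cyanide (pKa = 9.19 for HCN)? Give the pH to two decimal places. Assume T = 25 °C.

CN- is the conjugate base of the weak acid HCN.
Ka = 10^(−9.19) = 6.46 × 10^-10
Kb = Kw/Ka = 1.0×10^-14 / 6.46 × 10^-10 = 1.55 × 10^-5
From the ICE table, Kb = x²/(0.338 − x) = 1.55 × 10^-5.
Assume x ≪ 0.338: x ≈ √(1.55 × 10^-5 × 0.338) = 2.29 × 10^-3 M
(x/C₀ = 0.68% < 5%, so the approximation holds.)
pOH = −log(2.29 × 10^-3) = 2.64; pH = 14.00 − 2.64 = 11.36

pH = 11.36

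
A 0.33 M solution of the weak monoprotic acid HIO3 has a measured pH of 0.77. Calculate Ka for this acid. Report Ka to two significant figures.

[H+] = 10^(-0.77) = 1.70 × 10^-1 M
At equilibrium [HA] = 0.33 − 1.70 × 10^-1 = 1.60 × 10^-1 M
Ka = [H+][A-]/[HA] = (1.70 × 10^-1)² / 1.60 × 10^-1 = 1.8 × 10^-1

Ka = 1.8 × 10^-1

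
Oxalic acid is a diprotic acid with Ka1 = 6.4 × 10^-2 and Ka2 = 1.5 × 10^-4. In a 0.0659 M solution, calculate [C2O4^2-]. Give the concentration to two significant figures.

First ionization gives [H+] ≈ [HC2O4-] = 4.04 × 10^-2 M.
Second step: Ka2 = [H+][C2O4^2-]/[HC2O4-] ≈ [C2O4^2-] (since [H+] ≈ [HC2O4-]).
So [C2O4^2-] ≈ Ka2.

1.5 × 10^-4 M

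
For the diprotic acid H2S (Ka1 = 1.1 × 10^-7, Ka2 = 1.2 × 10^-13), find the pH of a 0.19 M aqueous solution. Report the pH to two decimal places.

Ka1 ≫ Ka2, so treat the first dissociation as the only significant source of H+.
Ka1 = x²/(0.19 − x) = 1.1 × 10^-7
x ≈ √(1.1 × 10^-7 × 0.19) = 1.45 × 10^-4 M
pH = −log(1.45 × 10^-4) = 3.84

pH = 3.84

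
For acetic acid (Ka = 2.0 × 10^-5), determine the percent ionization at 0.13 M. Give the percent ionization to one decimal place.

1.2%

CH3COOH ⇌ CH3COO- + H+; let x = [H+] at equilibrium.
x ≈ √(Ka·C₀) = √(2.0 × 10^-5 × 0.13) = 1.61 × 10^-3 M
Fraction ionized = 1.61 × 10^-3 / 0.13 = 0.0124 → 1.2%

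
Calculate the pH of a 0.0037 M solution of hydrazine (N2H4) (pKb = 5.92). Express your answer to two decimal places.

pH = 9.82

N2H4 + H2O ⇌ N2H5+ + OH-
Kb = 10^(−5.92) = 1.20 × 10^-6
Kb = [OH-]²/(0.0037 − [OH-]) = 1.20 × 10^-6
Since Kb ≪ C₀, [OH-] ≈ √(Kb·C₀) = 6.66 × 10^-5 M.
pOH = −log(6.66 × 10^-5) = 4.18; pH = 14.00 − 4.18 = 9.82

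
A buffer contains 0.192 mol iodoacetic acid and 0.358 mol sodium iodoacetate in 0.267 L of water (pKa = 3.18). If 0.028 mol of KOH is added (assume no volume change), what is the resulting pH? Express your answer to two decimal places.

After neutralization: n(ICH2COOH) = 0.164 mol, n(ICH2COO-) = 0.386 mol.
Henderson–Hasselbalch with mole ratio 0.386/0.164: pH = 3.18 + (+0.372)

pH = 3.55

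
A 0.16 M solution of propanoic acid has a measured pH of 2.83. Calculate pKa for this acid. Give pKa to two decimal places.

pKa = 4.86

[H+] = 10^(-2.83) = 1.48 × 10^-3 M
At equilibrium [HA] = 0.16 − 1.48 × 10^-3 = 1.59 × 10^-1 M
Ka = [H+][A-]/[HA] = (1.48 × 10^-3)² / 1.59 × 10^-1 = 1.38 × 10^-5
pKa = -log(1.38 × 10^-5) = 4.86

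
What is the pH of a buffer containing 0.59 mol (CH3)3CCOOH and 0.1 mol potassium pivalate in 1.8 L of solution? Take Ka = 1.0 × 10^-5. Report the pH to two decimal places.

pKa = −log(1.0 × 10^-5) = 5.000
Using pH = pKa + log([base]/[acid]) with [base]/[acid] = 0.1/0.59:
pH = 5.000 + (-0.771) = 4.23

pH = 4.23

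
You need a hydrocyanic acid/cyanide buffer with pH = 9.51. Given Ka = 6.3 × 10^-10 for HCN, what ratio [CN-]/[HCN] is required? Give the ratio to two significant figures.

pKa = -log(6.3 × 10^-10) = 9.201
pH = pKa + log(r) ⇒ log(r) = 9.51 − 9.201 = +0.309
r = [CN-]/[HCN] = 10^(+0.309) = 2.04

ratio = 2.0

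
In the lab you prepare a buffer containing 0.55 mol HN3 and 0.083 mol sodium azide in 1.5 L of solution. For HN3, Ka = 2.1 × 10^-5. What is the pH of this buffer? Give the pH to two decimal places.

pH = 3.86

pKa = −log(2.1 × 10^-5) = 4.678
pH = pKa + log([A⁻]/[HA]) = 4.678 + log(0.083/0.55)
pH = 4.678 + (-0.821) = 3.86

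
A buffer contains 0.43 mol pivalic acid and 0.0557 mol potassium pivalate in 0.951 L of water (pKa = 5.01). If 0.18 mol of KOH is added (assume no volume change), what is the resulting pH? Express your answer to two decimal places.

After neutralization: n((CH3)3CCOOH) = 0.25 mol, n((CH3)3CCOO-) = 0.236 mol.
pH = pKa + log([A⁻]/[HA]) = 5.01 + log(0.236/0.25) = 5.01 -0.025

pH = 4.98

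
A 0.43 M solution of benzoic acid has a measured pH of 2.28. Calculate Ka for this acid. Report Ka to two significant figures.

[H+] = 10^(-2.28) = 5.25 × 10^-3 M
At equilibrium [HA] = 0.43 − 5.25 × 10^-3 = 4.25 × 10^-1 M
Ka = [H+][A-]/[HA] = (5.25 × 10^-3)² / 4.25 × 10^-1 = 6.5 × 10^-5

Ka = 6.5 × 10^-5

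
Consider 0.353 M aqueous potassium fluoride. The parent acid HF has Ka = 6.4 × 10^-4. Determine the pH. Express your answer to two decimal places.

F- is the conjugate base of the weak acid HF.
Kb = Kw/Ka = 1.0×10^-14 / 6.4 × 10^-4 = 1.56 × 10^-11
Kb = [OH-]²/(0.353 − [OH-]) = 1.56 × 10^-11
Assume [OH-] ≪ 0.353: [OH-] ≈ √(1.56 × 10^-11 × 0.353) = 2.35 × 10^-6 M
([OH-]/C₀ = 0.00066% < 5%, so the approximation holds.)
pOH = 5.63, so pH = 14.00 − pOH = 8.37

pH = 8.37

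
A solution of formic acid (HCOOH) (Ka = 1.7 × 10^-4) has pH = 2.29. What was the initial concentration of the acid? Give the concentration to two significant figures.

C₀ = 1.6 × 10^-1 M

[H+] = 10^(-2.29) = 5.13 × 10^-3 M = x
Ka = x²/(C₀ − x) ⇒ C₀ = x + x²/Ka
C₀ = 5.13 × 10^-3 + (5.13 × 10^-3)²/(1.7 × 10^-4) = 1.60 × 10^-1 M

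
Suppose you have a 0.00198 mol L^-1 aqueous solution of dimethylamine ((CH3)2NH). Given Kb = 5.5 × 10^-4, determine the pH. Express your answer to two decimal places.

(CH3)2NH + H2O ⇌ (CH3)2NH2+ + OH-
Let x = [OH-] at equilibrium. Kb = x²/(0.00198 − x).
Here C₀/Kb ≈ 3.6, so the small-x approximation fails. Use the quadratic:
x = [−0.00055 + √(0.00055² + 4.36e-06)]/2 = 8.04 × 10^-4 M
pOH = 3.09, so pH = 14.00 − pOH = 10.91

pH = 10.91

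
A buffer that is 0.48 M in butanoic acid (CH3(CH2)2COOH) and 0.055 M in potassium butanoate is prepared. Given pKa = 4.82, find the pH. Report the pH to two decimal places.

Using pH = pKa + log([base]/[acid]) with [base]/[acid] = 0.055/0.48:
pH = 4.82 + (-0.941) = 3.88

pH = 3.88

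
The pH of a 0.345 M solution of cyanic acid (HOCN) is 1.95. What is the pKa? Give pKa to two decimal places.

[H+] = 10^(-1.95) = 1.12 × 10^-2 M
At equilibrium [HA] = 0.345 − 1.12 × 10^-2 = 3.34 × 10^-1 M
Ka = [H+][A-]/[HA] = (1.12 × 10^-2)² / 3.34 × 10^-1 = 3.76 × 10^-4
pKa = -log(3.76 × 10^-4) = 3.42

pKa = 3.42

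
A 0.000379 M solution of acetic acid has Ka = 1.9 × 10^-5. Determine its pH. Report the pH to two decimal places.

CH3COOH ⇌ CH3COO- + H+
Ka = x²/(0.000379 − x) = 1.9 × 10^-5
Here C₀/Ka ≈ 19.9, so the small-x approximation fails. Use the quadratic:
x = (−Ka + √(Ka² + 4·Ka·C₀))/2 = 7.59 × 10^-5 M
pH = −log(7.59 × 10^-5) = 4.12

pH = 4.12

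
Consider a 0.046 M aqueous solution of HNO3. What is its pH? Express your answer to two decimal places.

pH = 1.34

HNO3 is a strong acid and dissociates completely, so [H+] = 0.046 M.
pH = -log(0.046) = 1.34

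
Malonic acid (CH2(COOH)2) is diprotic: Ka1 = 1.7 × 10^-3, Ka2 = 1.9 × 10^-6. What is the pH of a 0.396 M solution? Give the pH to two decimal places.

pH = 1.60

Ka1 ≫ Ka2, so treat the first dissociation as the only significant source of H+.
Ka1 = x²/(0.396 − x) = 1.7 × 10^-3
Solving the quadratic: x = (−Ka1 + √(Ka1² + 4·Ka1·C₀))/2 = 2.51 × 10^-2 M
pH = −log(2.51 × 10^-2) = 1.60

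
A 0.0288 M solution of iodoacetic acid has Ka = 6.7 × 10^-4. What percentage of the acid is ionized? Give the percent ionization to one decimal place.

14.1%

ICH2COOH ⇌ ICH2COO- + H+; let x = [H+] at equilibrium.
Ka = x²/(C₀ − x); solving the quadratic gives x = 4.07 × 10^-3 M.
% ionization = x/C₀ × 100% = 4.07 × 10^-3/0.0288 × 100% = 14.1%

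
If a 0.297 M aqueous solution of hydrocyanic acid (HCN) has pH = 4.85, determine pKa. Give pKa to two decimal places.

pKa = 9.17

[H+] = 10^(-4.85) = 1.41 × 10^-5 M
At equilibrium [HA] = 0.297 − 1.41 × 10^-5 = 2.97 × 10^-1 M
Ka = [H+][A-]/[HA] = (1.41 × 10^-5)² / 2.97 × 10^-1 = 6.69 × 10^-10
pKa = -log(6.69 × 10^-10) = 9.17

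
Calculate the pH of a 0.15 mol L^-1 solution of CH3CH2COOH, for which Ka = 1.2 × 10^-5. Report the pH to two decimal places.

CH3CH2COOH ⇌ CH3CH2COO- + H+
From the ICE table, Ka = [H+]²/(0.15 − [H+]) = 1.2 × 10^-5.
Since Ka ≪ C₀, [H+] ≈ √(Ka·C₀) = 1.34 × 10^-3 M.
Check: 0.89% ionized — well under 5%, approximation valid.
pH = −log(1.34 × 10^-3) = 2.87

pH = 2.87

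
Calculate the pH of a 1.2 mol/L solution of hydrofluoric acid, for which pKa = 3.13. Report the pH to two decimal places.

HF ⇌ F- + H+
Ka = 10^(−3.13) = 7.41 × 10^-4
From the ICE table, Ka = [H+]²/(1.2 − [H+]) = 7.41 × 10^-4.
Since Ka ≪ C₀, [H+] ≈ √(Ka·C₀) = 2.98 × 10^-2 M.
([H+]/C₀ = 2.5% < 5%, so the approximation holds.)
pH = −log(2.98 × 10^-2) = 1.53

pH = 1.53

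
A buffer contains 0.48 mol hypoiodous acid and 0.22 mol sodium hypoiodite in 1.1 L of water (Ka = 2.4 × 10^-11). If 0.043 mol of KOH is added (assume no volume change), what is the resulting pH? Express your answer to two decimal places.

pH = 10.40

After neutralization: n(HOI) = 0.437 mol, n(OI-) = 0.263 mol.
pKa = −log(2.4 × 10^-11) = 10.620
pH = pKa + log([A⁻]/[HA]) = 10.620 + log(0.263/0.437) = 10.620 -0.221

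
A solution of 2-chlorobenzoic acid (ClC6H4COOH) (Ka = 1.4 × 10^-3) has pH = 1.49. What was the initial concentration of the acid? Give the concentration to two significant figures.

[H+] = 10^(-1.49) = 3.24 × 10^-2 M = x
Ka = x²/(C₀ − x) ⇒ C₀ = x + x²/Ka
C₀ = 3.24 × 10^-2 + (3.24 × 10^-2)²/(1.4 × 10^-3) = 7.82 × 10^-1 M

C₀ = 7.8 × 10^-1 M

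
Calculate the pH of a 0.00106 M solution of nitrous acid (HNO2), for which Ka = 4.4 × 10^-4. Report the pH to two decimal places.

pH = 3.30

HNO2 ⇌ NO2- + H+
From the ICE table, Ka = x²/(0.00106 − x) = 4.4 × 10^-4.
x is not negligible relative to C₀; solve x² + 0.00044·x − 4.66e-07 = 0.
x = [−0.00044 + √(0.00044² + 1.87e-06)]/2 = 4.97 × 10^-4 M
pH = −log(4.97 × 10^-4) = 3.30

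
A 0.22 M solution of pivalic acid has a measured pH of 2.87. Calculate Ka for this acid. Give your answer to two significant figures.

[H+] = 10^(-2.87) = 1.35 × 10^-3 M
At equilibrium [HA] = 0.22 − 1.35 × 10^-3 = 2.19 × 10^-1 M
Ka = [H+][A-]/[HA] = (1.35 × 10^-3)² / 2.19 × 10^-1 = 8.3 × 10^-6

Ka = 8.3 × 10^-6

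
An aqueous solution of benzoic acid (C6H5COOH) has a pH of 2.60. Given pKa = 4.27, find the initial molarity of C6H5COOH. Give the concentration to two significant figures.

[H+] = 10^(-2.60) = 2.51 × 10^-3 M = x
Ka = 10^(−4.27) = 5.37 × 10^-5
Ka = x²/(C₀ − x) ⇒ C₀ = x + x²/Ka
C₀ = 2.51 × 10^-3 + (2.51 × 10^-3)²/(5.37 × 10^-5) = 1.20 × 10^-1 M

C₀ = 1.2 × 10^-1 M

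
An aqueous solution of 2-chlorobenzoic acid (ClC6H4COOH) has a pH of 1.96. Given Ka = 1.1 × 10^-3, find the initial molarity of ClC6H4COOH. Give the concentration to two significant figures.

[H+] = 10^(-1.96) = 1.10 × 10^-2 M = x
Ka = x²/(C₀ − x) ⇒ C₀ = x + x²/Ka
C₀ = 1.10 × 10^-2 + (1.10 × 10^-2)²/(1.1 × 10^-3) = 1.21 × 10^-1 M

C₀ = 1.2 × 10^-1 M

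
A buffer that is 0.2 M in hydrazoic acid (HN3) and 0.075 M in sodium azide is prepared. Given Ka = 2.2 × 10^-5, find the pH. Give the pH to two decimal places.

pKa = −log(2.2 × 10^-5) = 4.658
pH = pKa + log([A⁻]/[HA]) = 4.658 + log(0.075/0.2)
pH = 4.658 + (-0.426) = 4.23

pH = 4.23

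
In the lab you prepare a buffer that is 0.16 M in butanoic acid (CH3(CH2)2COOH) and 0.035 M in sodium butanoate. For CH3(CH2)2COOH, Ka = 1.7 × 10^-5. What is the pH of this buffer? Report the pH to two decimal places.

pH = 4.11

pKa = −log(1.7 × 10^-5) = 4.770
Using pH = pKa + log([base]/[acid]) with [base]/[acid] = 0.035/0.16:
pH = 4.770 + (-0.660) = 4.11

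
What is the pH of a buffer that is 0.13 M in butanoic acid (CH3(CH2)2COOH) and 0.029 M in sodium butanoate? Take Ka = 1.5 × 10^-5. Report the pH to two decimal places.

pH = 4.17

pKa = −log(1.5 × 10^-5) = 4.824
Henderson–Hasselbalch: pH = pKa + log([CH3(CH2)2COO-]/[CH3(CH2)2COOH]) = 4.824 + log(0.029/0.13)
pH = 4.824 + (-0.652) = 4.17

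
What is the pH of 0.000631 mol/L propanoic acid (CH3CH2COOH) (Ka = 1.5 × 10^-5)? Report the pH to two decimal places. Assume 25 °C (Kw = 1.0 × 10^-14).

CH3CH2COOH ⇌ CH3CH2COO- + H+
Let x = [H+] at equilibrium. Ka = x²/(0.000631 − x).
Here C₀/Ka ≈ 42.1, so the small-x approximation fails. Use the quadratic:
x = (−Ka + √(Ka² + 4·Ka·C₀))/2 = 9.01 × 10^-5 M
pH = −log[H+] = −log(9.01 × 10^-5) = 4.05

pH = 4.05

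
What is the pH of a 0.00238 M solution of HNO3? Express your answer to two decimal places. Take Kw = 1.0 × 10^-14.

pH = 2.62

HNO3 is a strong acid and dissociates completely, so [H+] = 0.00238 M.
pH = -log(0.00238) = 2.62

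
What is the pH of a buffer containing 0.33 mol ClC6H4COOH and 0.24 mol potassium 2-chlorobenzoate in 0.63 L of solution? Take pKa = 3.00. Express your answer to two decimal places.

pH = pKa + log([A⁻]/[HA]) = 3.00 + log(0.24/0.33)
pH = 3.00 + (-0.138) = 2.86

pH = 2.86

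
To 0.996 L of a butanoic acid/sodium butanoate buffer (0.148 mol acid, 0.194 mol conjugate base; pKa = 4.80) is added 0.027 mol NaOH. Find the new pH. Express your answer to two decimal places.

OH- converts CH3(CH2)2COOH to CH3(CH2)2COO-: CH3(CH2)2COOH → 0.121 mol, CH3(CH2)2COO- → 0.221 mol.
pH = pKa + log([A⁻]/[HA]) = 4.80 + log(0.221/0.121) = 4.80 +0.262

pH = 5.06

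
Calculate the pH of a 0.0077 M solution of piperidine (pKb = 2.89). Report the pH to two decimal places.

C5H10NH + H2O ⇌ C5H10NH2+ + OH-
Kb = 10^(−2.89) = 1.29 × 10^-3
Kb = [OH-]²/(0.0077 − [OH-]) = 1.29 × 10^-3
Here C₀/Kb ≈ 5.97, so the small-[OH-] approximation fails. Use the quadratic:
[OH-] = (−Kb + √(Kb² + 4·Kb·C₀))/2 = 2.57 × 10^-3 M
pOH = 2.59, so pH = 14.00 − pOH = 11.41

pH = 11.41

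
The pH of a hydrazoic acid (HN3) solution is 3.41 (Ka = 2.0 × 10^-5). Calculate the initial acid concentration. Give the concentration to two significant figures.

C₀ = 8.0 × 10^-3 M

[H+] = 10^(-3.41) = 3.89 × 10^-4 M = x
Ka = x²/(C₀ − x) ⇒ C₀ = x + x²/Ka
C₀ = 3.89 × 10^-4 + (3.89 × 10^-4)²/(2.0 × 10^-5) = 7.96 × 10^-3 M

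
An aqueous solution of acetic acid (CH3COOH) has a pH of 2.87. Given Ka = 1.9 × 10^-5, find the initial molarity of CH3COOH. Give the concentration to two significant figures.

[H+] = 10^(-2.87) = 1.35 × 10^-3 M = x
Ka = x²/(C₀ − x) ⇒ C₀ = x + x²/Ka
C₀ = 1.35 × 10^-3 + (1.35 × 10^-3)²/(1.9 × 10^-5) = 9.73 × 10^-2 M

C₀ = 9.7 × 10^-2 M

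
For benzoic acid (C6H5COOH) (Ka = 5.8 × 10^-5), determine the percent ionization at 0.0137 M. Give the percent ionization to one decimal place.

6.3%

C6H5COOH ⇌ C6H5COO- + H+; let x = [H+] at equilibrium.
Solve x² + 5.8e-05x − 7.95e-07 = 0 → x = 8.63 × 10^-4 M
Fraction ionized = 8.63 × 10^-4 / 0.0137 = 0.0630 → 6.3%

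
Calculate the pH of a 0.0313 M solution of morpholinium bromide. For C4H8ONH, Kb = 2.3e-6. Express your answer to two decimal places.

pH = 4.93

C4H8ONH2+ is the conjugate acid of the weak base C4H8ONH.
Ka = Kw/Kb = 1.0×10^-14 / 2.3 × 10^-6 = 4.35 × 10^-9
Let x = [H+] at equilibrium. Ka = x²/(0.0313 − x).
Assume x ≪ 0.0313: x ≈ √(4.35 × 10^-9 × 0.0313) = 1.17 × 10^-5 M
pH = −log(1.17 × 10^-5) = 4.93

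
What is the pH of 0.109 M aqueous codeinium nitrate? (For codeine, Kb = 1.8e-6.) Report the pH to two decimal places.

C18H22NO3+ is the conjugate acid of the weak base C18H21NO3.
Ka = Kw/Kb = 1.0×10^-14 / 1.8 × 10^-6 = 5.56 × 10^-9
From the ICE table, Ka = [H+]²/(0.109 − [H+]) = 5.56 × 10^-9.
Assume [H+] ≪ 0.109: [H+] ≈ √(5.56 × 10^-9 × 0.109) = 2.46 × 10^-5 M
pH = −log[H+] = −log(2.46 × 10^-5) = 4.61

pH = 4.61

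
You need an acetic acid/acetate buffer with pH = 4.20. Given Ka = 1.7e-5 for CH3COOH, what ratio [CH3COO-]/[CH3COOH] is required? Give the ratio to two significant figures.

ratio = 0.27

pKa = -log(1.7 × 10^-5) = 4.770
pH = pKa + log(r) ⇒ log(r) = 4.20 − 4.770 = -0.570
r = [CH3COO-]/[CH3COOH] = 10^(-0.570) = 0.269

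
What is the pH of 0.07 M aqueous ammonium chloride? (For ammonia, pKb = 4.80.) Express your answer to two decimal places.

NH4+ is the conjugate acid of the weak base NH3.
Kb = 10^(−4.80) = 1.58 × 10^-5
Ka = Kw/Kb = 1.0×10^-14 / 1.58 × 10^-5 = 6.33 × 10^-10
Let x = [H+] at equilibrium. Ka = x²/(0.07 − x).
Neglecting x in the denominator: x = √(6.33 × 10^-10 × 0.07) = 6.66 × 10^-6 M
pH = −log(6.66 × 10^-6) = 5.18

pH = 5.18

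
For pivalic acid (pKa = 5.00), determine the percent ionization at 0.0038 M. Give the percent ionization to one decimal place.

5.0%

(CH3)3CCOOH ⇌ (CH3)3CCOO- + H+; let x = [H+] at equilibrium.
Ka = 10^(−5.00) = 1.00 × 10^-5
Ka = x²/(C₀ − x); solving the quadratic gives x = 1.90 × 10^-4 M.
Fraction ionized = 1.90 × 10^-4 / 0.0038 = 0.0500 → 5.0%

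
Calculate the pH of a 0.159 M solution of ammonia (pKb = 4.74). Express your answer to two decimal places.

pH = 11.23

NH3 + H2O ⇌ NH4+ + OH-
Kb = 10^(−4.74) = 1.82 × 10^-5
From the ICE table, Kb = [OH-]²/(0.159 − [OH-]) = 1.82 × 10^-5.
Since Kb ≪ C₀, [OH-] ≈ √(Kb·C₀) = 1.70 × 10^-3 M.
pOH = −log(1.70 × 10^-3) = 2.77; pH = 14.00 − 2.77 = 11.23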